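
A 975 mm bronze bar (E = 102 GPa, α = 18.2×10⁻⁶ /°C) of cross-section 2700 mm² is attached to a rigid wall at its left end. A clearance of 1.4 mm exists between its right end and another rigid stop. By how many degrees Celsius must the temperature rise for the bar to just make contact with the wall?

Contact occurs when the free expansion equals the gap: αΔT L = 1.4 mm.
ΔT = 1.4 / (18.2×10⁻⁶ × 975) = 78.9 °C.

ΔT ≈ 78.9 °C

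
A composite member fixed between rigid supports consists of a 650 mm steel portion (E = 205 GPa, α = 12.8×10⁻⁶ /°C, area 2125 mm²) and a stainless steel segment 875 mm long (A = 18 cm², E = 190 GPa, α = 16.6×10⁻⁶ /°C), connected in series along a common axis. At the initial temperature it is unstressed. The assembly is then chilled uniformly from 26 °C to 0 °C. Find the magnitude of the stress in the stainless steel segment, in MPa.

If the supports were absent, the total length change would be Σ αᵢΔT Lᵢ = 12.8×10⁻⁶×26×650 + 16.6×10⁻⁶×26×875 = 0.594 mm.
The walls prevent any net length change, so an axial force P (same in every segment) develops. Compatibility: P · Σ Lᵢ/(AᵢEᵢ) = δ_free.
Σ Lᵢ/(AᵢEᵢ) = 650/(2125×205×10³) + 875/(1800×190×10³) = 4.051×10⁻⁶ mm/N.
Hence P = δ_free / Σ(L/AE) = 0.594/4.051×10⁻⁶ = 146.6 kN (tensile).
σ_{stainless steel} = P / A = 146600 / 1800 = 81.47 MPa.

σ ≈ 81.5 MPa (tensile)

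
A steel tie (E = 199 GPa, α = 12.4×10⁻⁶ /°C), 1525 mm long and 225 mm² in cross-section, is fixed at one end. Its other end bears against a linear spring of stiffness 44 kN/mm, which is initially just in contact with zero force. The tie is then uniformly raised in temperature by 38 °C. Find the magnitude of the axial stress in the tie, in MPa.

If the spring were absent the tie would lengthen by αΔT L = 12.4×10⁻⁶ × 38 × 1525 = 0.7186 mm.
Let P be the compressive force at the spring. The tie shortens elastically by PL/(AE) and the spring compresses by P/k; together these equal δ_free.
So P = δ_free / [L/(AE) + 1/k] = 0.7186 / [ 1525/(225×199×10³) + 1/(44×10³) ].
P = 0.7186 / 5.679×10⁻⁵ = 12650 N.
σ = P/A = 12650/225 = 56.24 MPa.

σ ≈ 56.2 MPa (compressive)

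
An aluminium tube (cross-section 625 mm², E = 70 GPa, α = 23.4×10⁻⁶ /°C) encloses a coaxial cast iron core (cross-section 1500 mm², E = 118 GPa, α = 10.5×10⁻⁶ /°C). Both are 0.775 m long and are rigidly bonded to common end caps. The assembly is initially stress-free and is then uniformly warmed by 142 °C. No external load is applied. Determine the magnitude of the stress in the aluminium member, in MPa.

Both members must finish at the same length. With the larger α, the aluminium tends to over-expand; the plates restrain it, putting the aluminium in compression and the cast iron in tension. With no external load the two internal forces are equal and opposite, magnitude P.
Equating the net (thermal + elastic) strains gives |α₁ − α₂|·ΔT = P·[1/(A₁E₁) + 1/(A₂E₂)].
|α₁ − α₂|·ΔT = 12.9×10⁻⁶ × 142 = 0.001832.
1/(A₁E₁) + 1/(A₂E₂) = 1/(625×70×10³) + 1/(1500×118×10³) = 2.851×10⁻⁸ N⁻¹.
So P = 0.001832 / 2.851×10⁻⁸ = 64.26 kN.
σ_{aluminium} = P/A₁ = 64260/625 = 102.8 MPa, compressive.

σ ≈ 103 MPa (compressive)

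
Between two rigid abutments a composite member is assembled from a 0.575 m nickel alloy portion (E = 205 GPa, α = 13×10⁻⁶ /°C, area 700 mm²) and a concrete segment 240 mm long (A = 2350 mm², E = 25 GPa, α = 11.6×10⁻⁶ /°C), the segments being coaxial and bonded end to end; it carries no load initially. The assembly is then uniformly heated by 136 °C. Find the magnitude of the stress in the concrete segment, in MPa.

With the walls removed the bar would change length by δ_free = Σ αᵢΔT Lᵢ = 13×10⁻⁶×136×575 + 11.6×10⁻⁶×136×240 = 1.395 mm.
The walls prevent any net length change, so an axial force P (same in every segment) develops. Compatibility: P · Σ Lᵢ/(AᵢEᵢ) = δ_free.
Σ Lᵢ/(AᵢEᵢ) = 575/(700×205×10³) + 240/(2350×25×10³) = 8.092×10⁻⁶ mm/N.
P = 1.395 / 8.092×10⁻⁶ = 172400 N = 172.4 kN, compressive.
σ_{concrete} = P / A = 172400 / 2350 = 73.37 MPa.

σ ≈ 73.4 MPa (compressive)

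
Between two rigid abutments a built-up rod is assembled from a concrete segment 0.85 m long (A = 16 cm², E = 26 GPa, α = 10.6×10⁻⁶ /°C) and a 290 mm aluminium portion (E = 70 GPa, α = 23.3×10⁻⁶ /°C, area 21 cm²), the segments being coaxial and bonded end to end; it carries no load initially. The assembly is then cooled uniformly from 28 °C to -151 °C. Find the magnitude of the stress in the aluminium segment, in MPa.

σ ≈ 60 MPa (tensile)

With the walls removed the bar would change length by δ_free = Σ αᵢΔT Lᵢ = 10.6×10⁻⁶×179×850 + 23.3×10⁻⁶×179×290 = 2.822 mm.
Since the ends are fixed, an axial force P builds up, equal in every segment, with P · Σ Lᵢ/(AᵢEᵢ) = δ_free.
Σ Lᵢ/(AᵢEᵢ) = 850/(1600×26×10³) + 290/(2100×70×10³) = 2.241×10⁻⁵ mm/N.
So P = 2.822 / 2.241×10⁻⁵ = 126 kN, tensile.
σ_{aluminium} = P / A = 126000 / 2100 = 59.98 MPa.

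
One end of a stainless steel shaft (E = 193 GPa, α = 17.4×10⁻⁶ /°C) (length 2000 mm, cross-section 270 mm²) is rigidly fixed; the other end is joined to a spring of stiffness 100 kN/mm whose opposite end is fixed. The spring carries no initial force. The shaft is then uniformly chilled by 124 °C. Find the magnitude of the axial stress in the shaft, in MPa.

The unrestrained thermal change is αΔT L = 17.4×10⁻⁶ × 124 × 2000 = 4.315 mm.
With a force P in the spring, the elastic change of the shaft is PL/(AE) and that of the spring is P/k; compatibility requires their sum to equal δ_free.
So P = δ_free / [L/(AE) + 1/k] = 4.315 / [ 2000/(270×193×10³) + 1/(100×10³) ].
P = 4.315 / 4.838×10⁻⁵ = 89190 N.
σ = P/A = 89190/270 = 330.3 MPa.

σ ≈ 330 MPa (tensile)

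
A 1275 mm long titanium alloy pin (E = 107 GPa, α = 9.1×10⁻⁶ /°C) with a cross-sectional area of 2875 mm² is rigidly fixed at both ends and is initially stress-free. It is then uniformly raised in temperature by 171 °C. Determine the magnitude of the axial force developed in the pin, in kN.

With zero net strain, σ = E·αΔT = 107 GPa × 9.1×10⁻⁶ × 171 = 166.5 MPa.
P = AEαΔT = 2875 × 107×10³ × 9.1×10⁻⁶ × 171 = 478.7 kN (compressive).

P ≈ 479 kN (compressive)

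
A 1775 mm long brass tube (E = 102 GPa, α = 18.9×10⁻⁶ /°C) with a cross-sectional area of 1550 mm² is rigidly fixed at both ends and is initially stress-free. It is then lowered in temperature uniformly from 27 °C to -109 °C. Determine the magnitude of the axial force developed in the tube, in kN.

P ≈ 406 kN (tensile)

With zero net strain, σ = E·αΔT = 102 GPa × 18.9×10⁻⁶ × 136 = 262.2 MPa.
Axial force P = σA = 262.2 × 1550 = 406400 N = 406.4 kN, tensile.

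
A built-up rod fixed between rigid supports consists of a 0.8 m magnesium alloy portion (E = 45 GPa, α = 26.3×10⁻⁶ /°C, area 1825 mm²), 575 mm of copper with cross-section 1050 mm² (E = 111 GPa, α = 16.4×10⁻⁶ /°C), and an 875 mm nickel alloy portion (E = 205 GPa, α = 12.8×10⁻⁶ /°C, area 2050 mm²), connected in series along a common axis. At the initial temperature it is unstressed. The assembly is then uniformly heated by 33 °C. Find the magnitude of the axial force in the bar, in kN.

If the supports were absent, the total length change would be Σ αᵢΔT Lᵢ = 26.3×10⁻⁶×33×800 + 16.4×10⁻⁶×33×575 + 12.8×10⁻⁶×33×875 = 1.375 mm.
The walls prevent any net length change, so an axial force P (same in every segment) develops. Compatibility: P · Σ Lᵢ/(AᵢEᵢ) = δ_free.
Σ Lᵢ/(AᵢEᵢ) = 800/(1825×45×10³) + 575/(1050×111×10³) + 875/(2050×205×10³) = 1.676×10⁻⁵ mm/N.
So P = 1.375 / 1.676×10⁻⁵ = 82.06 kN, compressive.

P ≈ 82.1 kN (compressive)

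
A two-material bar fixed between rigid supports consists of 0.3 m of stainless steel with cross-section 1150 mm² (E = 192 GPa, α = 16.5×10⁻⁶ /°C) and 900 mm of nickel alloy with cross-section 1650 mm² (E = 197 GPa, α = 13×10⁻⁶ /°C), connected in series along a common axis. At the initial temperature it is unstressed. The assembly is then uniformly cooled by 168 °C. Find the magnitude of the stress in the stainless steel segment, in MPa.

σ ≈ 589 MPa (tensile)

If the supports were absent, the total length change would be Σ αᵢΔT Lᵢ = 16.5×10⁻⁶×168×300 + 13×10⁻⁶×168×900 = 2.797 mm.
The rigid supports impose zero overall length change; the single axial force P common to all segments must satisfy P Σ Lᵢ/(AᵢEᵢ) = δ_free.
The series flexibility is Σ Lᵢ/(AᵢEᵢ) = 300/(1150×192×10³) + 900/(1650×197×10³) = 4.128×10⁻⁶ mm/N.
P = 2.797 / 4.128×10⁻⁶ = 677700 N = 677.7 kN, tensile.
σ_{stainless steel} = P / A = 677700 / 1150 = 589.3 MPa.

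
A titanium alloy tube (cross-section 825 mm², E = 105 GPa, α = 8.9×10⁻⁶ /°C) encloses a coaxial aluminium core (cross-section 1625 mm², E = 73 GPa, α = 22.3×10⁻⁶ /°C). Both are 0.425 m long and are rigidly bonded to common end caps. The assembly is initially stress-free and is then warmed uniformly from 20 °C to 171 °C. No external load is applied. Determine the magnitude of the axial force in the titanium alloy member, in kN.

Both members must finish at the same length. With the larger α, the aluminium tends to over-expand; the plates restrain it, putting the aluminium in compression and the titanium alloy in tension. With no external load the two internal forces are equal and opposite, magnitude P.
Setting the final lengths equal and cancelling L: (α₁ − α₂)ΔT = P/(A₁E₁) + P/(A₂E₂).
|α₁ − α₂|·ΔT = 13.4×10⁻⁶ × 151 = 0.002023.
1/(A₁E₁) + 1/(A₂E₂) = 1/(825×105×10³) + 1/(1625×73×10³) = 1.997×10⁻⁸ N⁻¹.
So P = 0.002023 / 1.997×10⁻⁸ = 101.3 kN.

P ≈ 101 kN (tensile in the titanium alloy)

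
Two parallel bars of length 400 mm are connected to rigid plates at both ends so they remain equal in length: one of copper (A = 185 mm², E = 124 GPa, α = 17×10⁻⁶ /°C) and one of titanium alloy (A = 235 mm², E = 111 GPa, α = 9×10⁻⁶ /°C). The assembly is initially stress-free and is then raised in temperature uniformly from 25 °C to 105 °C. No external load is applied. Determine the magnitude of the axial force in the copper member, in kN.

P ≈ 7.81 kN (compressive in the copper)

Both members must finish at the same length. With the larger α, the copper tends to over-expand; the plates restrain it, putting the copper in compression and the titanium alloy in tension. With no external load the two internal forces are equal and opposite, magnitude P.
Setting the final lengths equal and cancelling L: (α₁ − α₂)ΔT = P/(A₁E₁) + P/(A₂E₂).
|α₁ − α₂|·ΔT = 8×10⁻⁶ × 80 = 0.00064.
1/(A₁E₁) + 1/(A₂E₂) = 1/(185×124×10³) + 1/(235×111×10³) = 8.193×10⁻⁸ N⁻¹.
P = 0.00064 / 8.193×10⁻⁸ = 7812 N = 7.812 kN.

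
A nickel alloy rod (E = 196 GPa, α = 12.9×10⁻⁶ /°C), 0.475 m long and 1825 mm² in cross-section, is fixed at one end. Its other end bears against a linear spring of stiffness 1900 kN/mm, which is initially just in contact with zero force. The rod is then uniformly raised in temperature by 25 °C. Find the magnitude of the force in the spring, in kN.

P ≈ 82.6 kN

If the spring were absent the rod would lengthen by αΔT L = 12.9×10⁻⁶ × 25 × 475 = 0.1532 mm.
Let P be the compressive force at the spring. The rod shortens elastically by PL/(AE) and the spring compresses by P/k; together these equal δ_free.
P [ L/(AE) + 1/k ] = δ_free → P [ 475/(1825×196×10³) + 1/(1900×10³) ] = 0.1532.
P = 0.1532 / 1.854×10⁻⁶ = 82610 N.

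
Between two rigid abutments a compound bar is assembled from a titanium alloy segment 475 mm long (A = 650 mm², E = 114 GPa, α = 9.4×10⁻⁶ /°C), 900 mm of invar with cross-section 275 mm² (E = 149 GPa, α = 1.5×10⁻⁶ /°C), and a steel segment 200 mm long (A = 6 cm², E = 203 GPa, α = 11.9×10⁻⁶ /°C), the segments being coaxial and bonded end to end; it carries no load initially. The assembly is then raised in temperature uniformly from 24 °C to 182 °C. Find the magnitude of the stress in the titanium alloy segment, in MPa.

Free thermal expansion of the whole bar: Σ αᵢΔT Lᵢ = 9.4×10⁻⁶×158×475 + 1.5×10⁻⁶×158×900 + 11.9×10⁻⁶×158×200 = 1.295 mm.
Since the ends are fixed, an axial force P builds up, equal in every segment, with P · Σ Lᵢ/(AᵢEᵢ) = δ_free.
Σ Lᵢ/(AᵢEᵢ) = 475/(650×114×10³) + 900/(275×149×10³) + 200/(600×203×10³) = 3.002×10⁻⁵ mm/N.
So P = 1.295 / 3.002×10⁻⁵ = 43.14 kN, compressive.
σ_{titanium alloy} = P / A = 43140 / 650 = 66.36 MPa.

σ ≈ 66.4 MPa (compressive)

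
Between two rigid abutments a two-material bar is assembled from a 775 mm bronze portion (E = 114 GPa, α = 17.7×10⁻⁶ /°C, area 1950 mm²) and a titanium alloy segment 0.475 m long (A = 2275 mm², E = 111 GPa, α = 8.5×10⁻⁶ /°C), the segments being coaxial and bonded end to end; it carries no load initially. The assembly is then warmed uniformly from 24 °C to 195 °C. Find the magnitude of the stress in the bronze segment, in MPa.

With the walls removed the bar would change length by δ_free = Σ αᵢΔT Lᵢ = 17.7×10⁻⁶×171×775 + 8.5×10⁻⁶×171×475 = 3.036 mm.
The rigid supports impose zero overall length change; the single axial force P common to all segments must satisfy P Σ Lᵢ/(AᵢEᵢ) = δ_free.
The series flexibility is Σ Lᵢ/(AᵢEᵢ) = 775/(1950×114×10³) + 475/(2275×111×10³) = 5.367×10⁻⁶ mm/N.
P = 3.036 / 5.367×10⁻⁶ = 565700 N = 565.7 kN, compressive.
σ_{bronze} = P / A = 565700 / 1950 = 290.1 MPa.

σ ≈ 290 MPa (compressive)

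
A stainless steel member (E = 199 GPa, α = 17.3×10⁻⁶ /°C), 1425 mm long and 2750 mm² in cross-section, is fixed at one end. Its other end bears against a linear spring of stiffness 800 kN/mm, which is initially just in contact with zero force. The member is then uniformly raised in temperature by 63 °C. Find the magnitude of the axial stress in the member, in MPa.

If the spring were absent the member would lengthen by αΔT L = 17.3×10⁻⁶ × 63 × 1425 = 1.553 mm.
Let P be the compressive force at the spring. The member shortens elastically by PL/(AE) and the spring compresses by P/k; together these equal δ_free.
P [ L/(AE) + 1/k ] = δ_free → P [ 1425/(2750×199×10³) + 1/(800×10³) ] = 1.553.
P = 1.553 / 3.854×10⁻⁶ = 403000 N.
σ = P/A = 403000/2750 = 146.5 MPa.

σ ≈ 147 MPa (compressive)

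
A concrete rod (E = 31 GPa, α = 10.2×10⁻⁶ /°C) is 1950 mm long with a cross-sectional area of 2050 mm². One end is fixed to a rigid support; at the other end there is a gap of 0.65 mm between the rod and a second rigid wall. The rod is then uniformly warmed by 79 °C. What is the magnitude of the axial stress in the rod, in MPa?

σ ≈ 14.6 MPa (compressive)

Unrestrained expansion: δ_free = αΔT L = 10.2×10⁻⁶ × 79 × 1950 = 1.571 mm.
This exceeds the 0.65 mm gap, so the wall pushes back. The portion of expansion that must be recovered elastically is δ_free − gap = 1.571 − 0.65 = 0.9213 mm.
Compatibility: PL/(AE) = 0.9213 mm, so σ = P/A = E × (0.9213/1950) = 14.65 MPa.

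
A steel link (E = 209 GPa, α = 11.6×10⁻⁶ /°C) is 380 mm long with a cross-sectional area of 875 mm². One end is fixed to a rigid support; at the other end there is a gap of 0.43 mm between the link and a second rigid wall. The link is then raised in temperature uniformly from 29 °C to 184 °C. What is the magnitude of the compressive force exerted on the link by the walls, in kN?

Free thermal elongation = αΔT L = 11.6×10⁻⁶ × 155 × 380 = 0.6832 mm.
This exceeds the 0.43 mm gap, so the wall pushes back. The portion of expansion that must be recovered elastically is δ_free − gap = 0.6832 − 0.43 = 0.2532 mm.
Compatibility: PL/(AE) = 0.2532 mm, so σ = P/A = E × (0.2532/380) = 139.3 MPa.
P = σA = 139.3 × 875 = 121.9 kN.

P ≈ 122 kN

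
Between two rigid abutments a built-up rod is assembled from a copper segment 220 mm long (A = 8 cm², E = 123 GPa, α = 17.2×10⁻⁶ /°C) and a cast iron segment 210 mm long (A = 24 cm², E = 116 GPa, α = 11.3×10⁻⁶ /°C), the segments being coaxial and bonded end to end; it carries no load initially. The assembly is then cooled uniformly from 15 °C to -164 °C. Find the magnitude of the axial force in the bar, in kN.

Free thermal contraction of the whole bar: Σ αᵢΔT Lᵢ = 17.2×10⁻⁶×179×220 + 11.3×10⁻⁶×179×210 = 1.102 mm.
The rigid supports impose zero overall length change; the single axial force P common to all segments must satisfy P Σ Lᵢ/(AᵢEᵢ) = δ_free.
The series flexibility is Σ Lᵢ/(AᵢEᵢ) = 220/(800×123×10³) + 210/(2400×116×10³) = 2.99×10⁻⁶ mm/N.
P = 1.102 / 2.99×10⁻⁶ = 368600 N = 368.6 kN, tensile.

P ≈ 369 kN (tensile)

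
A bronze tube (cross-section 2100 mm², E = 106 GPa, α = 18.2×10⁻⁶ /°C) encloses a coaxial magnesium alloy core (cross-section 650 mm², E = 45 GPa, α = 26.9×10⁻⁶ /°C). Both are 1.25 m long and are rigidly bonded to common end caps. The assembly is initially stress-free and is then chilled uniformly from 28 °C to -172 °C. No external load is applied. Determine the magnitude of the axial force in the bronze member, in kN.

P ≈ 45 kN (compressive in the bronze)

Equilibrium of a rigid end plate with no external load gives equal and opposite internal forces ±P in the two members. Since α_{magnesium alloy} > α_{bronze}, cooling drives the magnesium alloy into tension and the bronze into compression.
Setting the final lengths equal and cancelling L: (α₁ − α₂)ΔT = P/(A₁E₁) + P/(A₂E₂).
|α₁ − α₂|·ΔT = 8.7×10⁻⁶ × 200 = 0.00174.
1/(A₁E₁) + 1/(A₂E₂) = 1/(2100×106×10³) + 1/(650×45×10³) = 3.868×10⁻⁸ N⁻¹.
So P = 0.00174 / 3.868×10⁻⁸ = 44.98 kN.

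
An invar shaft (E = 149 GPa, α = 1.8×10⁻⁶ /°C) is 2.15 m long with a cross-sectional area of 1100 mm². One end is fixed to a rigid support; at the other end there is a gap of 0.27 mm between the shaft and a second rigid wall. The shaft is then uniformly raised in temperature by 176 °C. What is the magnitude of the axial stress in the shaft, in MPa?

Free thermal elongation = αΔT L = 1.8×10⁻⁶ × 176 × 2150 = 0.6811 mm.
This exceeds the 0.27 mm gap, so the wall pushes back. The portion of expansion that must be recovered elastically is δ_free − gap = 0.6811 − 0.27 = 0.4111 mm.
That suppressed elongation corresponds to σ = E·Δ/L = 149×10³ × 0.4111/2150 = 28.49 MPa.

σ ≈ 28.5 MPa (compressive)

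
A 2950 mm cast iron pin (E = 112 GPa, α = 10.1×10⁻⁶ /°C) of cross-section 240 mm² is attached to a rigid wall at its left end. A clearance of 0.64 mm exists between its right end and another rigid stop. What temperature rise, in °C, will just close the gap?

Contact occurs when the free expansion equals the gap: αΔT L = 0.64 mm.
So ΔT = g/(αL) = 0.64/(10.1×10⁻⁶ × 2950) = 21.48 °C.

ΔT ≈ 21.5 °C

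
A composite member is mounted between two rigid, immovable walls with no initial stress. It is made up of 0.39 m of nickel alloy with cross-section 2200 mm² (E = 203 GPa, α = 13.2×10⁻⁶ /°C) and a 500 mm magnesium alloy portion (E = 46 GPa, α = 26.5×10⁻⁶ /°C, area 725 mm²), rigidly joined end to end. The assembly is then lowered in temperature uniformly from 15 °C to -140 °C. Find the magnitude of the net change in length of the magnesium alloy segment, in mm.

With the walls removed the bar would change length by δ_free = Σ αᵢΔT Lᵢ = 13.2×10⁻⁶×155×390 + 26.5×10⁻⁶×155×500 = 2.852 mm.
Since the ends are fixed, an axial force P builds up, equal in every segment, with P · Σ Lᵢ/(AᵢEᵢ) = δ_free.
The series flexibility is Σ Lᵢ/(AᵢEᵢ) = 390/(2200×203×10³) + 500/(725×46×10³) = 1.587×10⁻⁵ mm/N.
So P = 2.852 / 1.587×10⁻⁵ = 179.7 kN, tensile.
For the magnesium alloy segment, free thermal change = 26.5×10⁻⁶×155×500 = 2.054 mm and elastic change from P = 179700×500/(725×46×10³) = 2.695 mm; these oppose, so the net change is 0.641 mm (segment lengthens).

|ΔL| ≈ 0.641 mm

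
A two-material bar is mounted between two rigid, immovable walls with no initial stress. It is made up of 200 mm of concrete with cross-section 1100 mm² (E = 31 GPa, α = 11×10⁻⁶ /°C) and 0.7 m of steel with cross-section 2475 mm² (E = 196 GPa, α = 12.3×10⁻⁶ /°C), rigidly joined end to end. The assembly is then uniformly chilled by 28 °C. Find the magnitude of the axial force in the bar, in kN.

P ≈ 41.4 kN (tensile)

Free thermal contraction of the whole bar: Σ αᵢΔT Lᵢ = 11×10⁻⁶×28×200 + 12.3×10⁻⁶×28×700 = 0.3027 mm.
The rigid supports impose zero overall length change; the single axial force P common to all segments must satisfy P Σ Lᵢ/(AᵢEᵢ) = δ_free.
The series flexibility is Σ Lᵢ/(AᵢEᵢ) = 200/(1100×31×10³) + 700/(2475×196×10³) = 7.308×10⁻⁶ mm/N.
So P = 0.3027 / 7.308×10⁻⁶ = 41.42 kN, tensile.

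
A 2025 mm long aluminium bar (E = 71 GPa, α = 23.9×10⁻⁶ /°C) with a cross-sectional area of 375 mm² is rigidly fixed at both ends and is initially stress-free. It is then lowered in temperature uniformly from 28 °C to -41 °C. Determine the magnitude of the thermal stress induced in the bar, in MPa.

σ ≈ 117 MPa (tensile)

With length fixed, the mechanical strain must cancel the thermal strain αΔT = 23.9×10⁻⁶ × 69 = 1649.1×10⁻⁶.
Hence σ = E·αΔT = 71×10³ × 1649.1×10⁻⁶ = 117.1 MPa, tensile.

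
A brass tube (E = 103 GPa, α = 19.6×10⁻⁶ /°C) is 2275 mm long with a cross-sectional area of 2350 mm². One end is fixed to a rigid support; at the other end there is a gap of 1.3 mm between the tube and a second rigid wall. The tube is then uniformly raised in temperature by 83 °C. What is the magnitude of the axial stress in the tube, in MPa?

σ ≈ 109 MPa (compressive)

Unrestrained expansion: δ_free = αΔT L = 19.6×10⁻⁶ × 83 × 2275 = 3.701 mm.
This exceeds the 1.3 mm gap, so the wall pushes back. The portion of expansion that must be recovered elastically is δ_free − gap = 3.701 − 1.3 = 2.401 mm.
So σ = E(δ_free − g)/L = 103×10³ × 2.401/2275 = 108.7 MPa.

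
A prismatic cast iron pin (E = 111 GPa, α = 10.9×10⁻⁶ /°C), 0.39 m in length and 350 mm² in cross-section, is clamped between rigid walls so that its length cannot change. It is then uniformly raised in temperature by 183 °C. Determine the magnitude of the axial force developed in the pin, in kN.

P ≈ 77.5 kN (compressive)

The ends cannot move, so σ = EαΔT = 111×10³ × 10.9×10⁻⁶ × 183 = 221.4 MPa.
Then P = σA = 221.4 × 350 mm² = 77.49 kN, compressive.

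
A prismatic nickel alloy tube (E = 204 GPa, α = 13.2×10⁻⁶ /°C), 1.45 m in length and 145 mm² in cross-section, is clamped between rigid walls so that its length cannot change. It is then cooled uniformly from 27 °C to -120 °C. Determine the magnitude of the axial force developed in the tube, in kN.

P ≈ 57.4 kN (tensile)

The ends cannot move, so σ = EαΔT = 204×10³ × 13.2×10⁻⁶ × 147 = 395.8 MPa.
Then P = σA = 395.8 × 145 mm² = 57.4 kN, tensile.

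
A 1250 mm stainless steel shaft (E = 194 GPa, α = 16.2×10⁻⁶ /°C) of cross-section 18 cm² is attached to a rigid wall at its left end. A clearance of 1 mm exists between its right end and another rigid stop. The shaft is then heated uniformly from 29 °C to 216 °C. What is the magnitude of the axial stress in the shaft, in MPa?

σ ≈ 433 MPa (compressive)

Free thermal elongation = αΔT L = 16.2×10⁻⁶ × 187 × 1250 = 3.787 mm.
After closing the 1 mm clearance, 3.787 − 1 = 2.787 mm of expansion remains to be suppressed by the wall.
That suppressed elongation corresponds to σ = E·Δ/L = 194×10³ × 2.787/1250 = 432.5 MPa.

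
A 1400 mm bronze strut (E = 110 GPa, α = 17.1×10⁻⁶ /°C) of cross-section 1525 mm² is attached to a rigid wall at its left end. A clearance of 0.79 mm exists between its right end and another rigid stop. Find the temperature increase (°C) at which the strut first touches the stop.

Contact occurs when the free expansion equals the gap: αΔT L = 0.79 mm.
ΔT = 0.79 / (17.1×10⁻⁶ × 1400) = 33 °C.

ΔT ≈ 33 °C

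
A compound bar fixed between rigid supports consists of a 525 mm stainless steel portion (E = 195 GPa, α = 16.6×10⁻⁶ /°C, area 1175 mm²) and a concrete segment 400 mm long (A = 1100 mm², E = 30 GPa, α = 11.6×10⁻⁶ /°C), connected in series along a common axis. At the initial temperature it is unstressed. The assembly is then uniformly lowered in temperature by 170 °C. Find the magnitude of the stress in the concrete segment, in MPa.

σ ≈ 143 MPa (tensile)

With the walls removed the bar would change length by δ_free = Σ αᵢΔT Lᵢ = 16.6×10⁻⁶×170×525 + 11.6×10⁻⁶×170×400 = 2.27 mm.
Since the ends are fixed, an axial force P builds up, equal in every segment, with P · Σ Lᵢ/(AᵢEᵢ) = δ_free.
The series flexibility is Σ Lᵢ/(AᵢEᵢ) = 525/(1175×195×10³) + 400/(1100×30×10³) = 1.441×10⁻⁵ mm/N.
So P = 2.27 / 1.441×10⁻⁵ = 157.5 kN, tensile.
σ_{concrete} = P / A = 157500 / 1100 = 143.2 MPa.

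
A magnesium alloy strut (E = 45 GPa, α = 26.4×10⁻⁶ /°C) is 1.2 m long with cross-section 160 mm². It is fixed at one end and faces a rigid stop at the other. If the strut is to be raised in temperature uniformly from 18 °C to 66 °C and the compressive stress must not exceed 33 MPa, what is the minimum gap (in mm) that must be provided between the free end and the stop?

g ≈ 0.641 mm

Free expansion if unrestrained: δ_free = αΔT L = 26.4×10⁻⁶ × 48 × 1200 = 1.521 mm.
At the allowable stress the elastic shortening the wall may impose is σL/E = 33 × 1200 / (45×10³) = 0.88 mm.
The gap must absorb the remainder: g_min = 1.521 − 0.88 = 0.6406 mm.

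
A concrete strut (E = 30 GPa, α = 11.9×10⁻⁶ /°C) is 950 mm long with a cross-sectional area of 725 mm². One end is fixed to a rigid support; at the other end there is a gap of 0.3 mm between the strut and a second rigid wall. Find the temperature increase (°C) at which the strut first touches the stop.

The gap closes when αΔT L = 0.3 mm, since the strut is still unstressed at that instant.
ΔT = 0.3 / (11.9×10⁻⁶ × 950) = 26.54 °C.

ΔT ≈ 26.5 °C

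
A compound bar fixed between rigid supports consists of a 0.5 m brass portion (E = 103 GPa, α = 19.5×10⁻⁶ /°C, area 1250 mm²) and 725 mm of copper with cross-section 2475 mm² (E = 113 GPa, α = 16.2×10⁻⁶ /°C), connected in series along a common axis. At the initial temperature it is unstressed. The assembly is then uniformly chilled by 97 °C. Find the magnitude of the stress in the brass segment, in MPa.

σ ≈ 258 MPa (tensile)

If the supports were absent, the total length change would be Σ αᵢΔT Lᵢ = 19.5×10⁻⁶×97×500 + 16.2×10⁻⁶×97×725 = 2.085 mm.
The rigid supports impose zero overall length change; the single axial force P common to all segments must satisfy P Σ Lᵢ/(AᵢEᵢ) = δ_free.
Σ Lᵢ/(AᵢEᵢ) = 500/(1250×103×10³) + 725/(2475×113×10³) = 6.476×10⁻⁶ mm/N.
So P = 2.085 / 6.476×10⁻⁶ = 322 kN, tensile.
σ_{brass} = P / A = 322000 / 1250 = 257.6 MPa.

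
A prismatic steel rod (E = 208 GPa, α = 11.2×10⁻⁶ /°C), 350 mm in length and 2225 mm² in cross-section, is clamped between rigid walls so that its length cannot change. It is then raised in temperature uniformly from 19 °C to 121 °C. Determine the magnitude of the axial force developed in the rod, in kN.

P ≈ 529 kN (compressive)

Full restraint means ε = 0, so the stress is σ = EαΔT = 208×10³ × 11.2×10⁻⁶ × 102 = 237.6 MPa.
P = AEαΔT = 2225 × 208×10³ × 11.2×10⁻⁶ × 102 = 528.7 kN (compressive).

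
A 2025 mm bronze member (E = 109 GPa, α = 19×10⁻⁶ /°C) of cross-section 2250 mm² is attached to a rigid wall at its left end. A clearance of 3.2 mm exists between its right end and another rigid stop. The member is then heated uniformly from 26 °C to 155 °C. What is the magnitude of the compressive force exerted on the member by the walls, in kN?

Unrestrained expansion: δ_free = αΔT L = 19×10⁻⁶ × 129 × 2025 = 4.963 mm.
This exceeds the 3.2 mm gap, so the wall pushes back. The portion of expansion that must be recovered elastically is δ_free − gap = 4.963 − 3.2 = 1.763 mm.
So σ = E(δ_free − g)/L = 109×10³ × 1.763/2025 = 94.91 MPa.
P = σA = 94.91 × 2250 = 213.6 kN.

P ≈ 214 kN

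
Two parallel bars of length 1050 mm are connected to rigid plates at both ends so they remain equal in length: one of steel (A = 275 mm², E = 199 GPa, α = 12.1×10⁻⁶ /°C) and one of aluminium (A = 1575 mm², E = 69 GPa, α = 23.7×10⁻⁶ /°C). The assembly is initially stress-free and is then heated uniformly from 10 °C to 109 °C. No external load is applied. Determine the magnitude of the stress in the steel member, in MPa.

The aluminium has the larger α, so on heating it would change length more than the steel if both were free. The rigid plates force a common final length, so the aluminium is put into compression and the steel into tension, with equal and opposite forces P (no external load).
Equating the net (thermal + elastic) strains gives |α₁ − α₂|·ΔT = P·[1/(A₁E₁) + 1/(A₂E₂)].
|α₁ − α₂|·ΔT = 11.6×10⁻⁶ × 99 = 0.001148.
1/(A₁E₁) + 1/(A₂E₂) = 1/(275×199×10³) + 1/(1575×69×10³) = 2.747×10⁻⁸ N⁻¹.
So P = 0.001148 / 2.747×10⁻⁸ = 41.8 kN.
σ_{steel} = P/A₁ = 41800/275 = 152 MPa, tensile.

σ ≈ 152 MPa (tensile)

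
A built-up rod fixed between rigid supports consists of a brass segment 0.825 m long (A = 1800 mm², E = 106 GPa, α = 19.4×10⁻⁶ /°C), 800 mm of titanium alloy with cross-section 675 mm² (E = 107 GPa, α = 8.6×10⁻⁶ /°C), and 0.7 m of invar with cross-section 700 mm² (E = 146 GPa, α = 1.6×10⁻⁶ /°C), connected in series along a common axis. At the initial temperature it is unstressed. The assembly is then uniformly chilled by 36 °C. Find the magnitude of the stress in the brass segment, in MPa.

Free thermal contraction of the whole bar: Σ αᵢΔT Lᵢ = 19.4×10⁻⁶×36×825 + 8.6×10⁻⁶×36×800 + 1.6×10⁻⁶×36×700 = 0.8642 mm.
The walls prevent any net length change, so an axial force P (same in every segment) develops. Compatibility: P · Σ Lᵢ/(AᵢEᵢ) = δ_free.
Σ Lᵢ/(AᵢEᵢ) = 825/(1800×106×10³) + 800/(675×107×10³) + 700/(700×146×10³) = 2.225×10⁻⁵ mm/N.
So P = 0.8642 / 2.225×10⁻⁵ = 38.84 kN, tensile.
σ_{brass} = P / A = 38840 / 1800 = 21.58 MPa.

σ ≈ 21.6 MPa (tensile)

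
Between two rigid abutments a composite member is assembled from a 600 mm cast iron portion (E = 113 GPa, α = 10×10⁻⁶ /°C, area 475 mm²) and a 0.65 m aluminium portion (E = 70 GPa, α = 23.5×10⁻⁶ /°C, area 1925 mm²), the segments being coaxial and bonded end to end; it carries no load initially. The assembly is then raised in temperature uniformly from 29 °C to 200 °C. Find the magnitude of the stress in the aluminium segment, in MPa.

σ ≈ 118 MPa (compressive)

With the walls removed the bar would change length by δ_free = Σ αᵢΔT Lᵢ = 10×10⁻⁶×171×600 + 23.5×10⁻⁶×171×650 = 3.638 mm.
The rigid supports impose zero overall length change; the single axial force P common to all segments must satisfy P Σ Lᵢ/(AᵢEᵢ) = δ_free.
The series flexibility is Σ Lᵢ/(AᵢEᵢ) = 600/(475×113×10³) + 650/(1925×70×10³) = 1.6×10⁻⁵ mm/N.
Hence P = δ_free / Σ(L/AE) = 3.638/1.6×10⁻⁵ = 227.3 kN (compressive).
σ_{aluminium} = P / A = 227300 / 1925 = 118.1 MPa.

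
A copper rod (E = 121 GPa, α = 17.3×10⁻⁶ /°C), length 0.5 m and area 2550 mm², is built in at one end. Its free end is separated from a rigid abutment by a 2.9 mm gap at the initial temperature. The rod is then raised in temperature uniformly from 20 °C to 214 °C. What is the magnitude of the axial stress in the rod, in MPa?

Unrestrained expansion: δ_free = αΔT L = 17.3×10⁻⁶ × 194 × 500 = 1.678 mm.
Since δ_free = 1.68 mm is less than the 2.9 mm gap, the rod never touches the wall. No axial force develops.

σ ≈ 0 MPa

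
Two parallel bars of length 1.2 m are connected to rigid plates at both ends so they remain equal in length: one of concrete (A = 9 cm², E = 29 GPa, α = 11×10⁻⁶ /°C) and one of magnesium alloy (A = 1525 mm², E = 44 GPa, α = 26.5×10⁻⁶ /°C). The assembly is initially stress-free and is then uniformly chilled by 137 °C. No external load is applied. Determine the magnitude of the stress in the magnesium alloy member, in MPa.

Equilibrium of a rigid end plate with no external load gives equal and opposite internal forces ±P in the two members. Since α_{magnesium alloy} > α_{concrete}, cooling drives the magnesium alloy into tension and the concrete into compression.
Compatibility of the two members (thermal + elastic change equal): (α₁ − α₂)ΔT = P·[1/(A₁E₁) + 1/(A₂E₂)].
|α₁ − α₂|·ΔT = 15.5×10⁻⁶ × 137 = 0.002123.
1/(A₁E₁) + 1/(A₂E₂) = 1/(900×29×10³) + 1/(1525×44×10³) = 5.322×10⁻⁸ N⁻¹.
So P = 0.002123 / 5.322×10⁻⁸ = 39.9 kN.
σ_{magnesium alloy} = P/A₂ = 39900/1525 = 26.17 MPa, tensile.

σ ≈ 26.2 MPa (tensile)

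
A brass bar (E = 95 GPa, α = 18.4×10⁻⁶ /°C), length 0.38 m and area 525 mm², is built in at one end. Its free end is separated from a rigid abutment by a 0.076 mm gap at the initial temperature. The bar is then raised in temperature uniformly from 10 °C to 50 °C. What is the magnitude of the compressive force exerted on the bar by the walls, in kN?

Free thermal elongation = αΔT L = 18.4×10⁻⁶ × 40 × 380 = 0.2797 mm.
The gap closes (δ_free > 0.076 mm) and the wall then resists a further 0.2797 − 0.076 = 0.2037 mm of expansion.
Compatibility: PL/(AE) = 0.2037 mm, so σ = P/A = E × (0.2037/380) = 50.92 MPa.
P = σA = 50.92 × 525 = 26.73 kN.

P ≈ 26.7 kN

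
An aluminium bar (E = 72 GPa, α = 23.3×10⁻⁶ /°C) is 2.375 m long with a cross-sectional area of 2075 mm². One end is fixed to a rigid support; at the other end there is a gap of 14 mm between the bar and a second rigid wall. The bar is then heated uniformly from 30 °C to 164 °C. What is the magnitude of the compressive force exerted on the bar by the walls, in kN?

P ≈ 0 kN

If the wall were absent the bar would grow by αΔT L = 23.3×10⁻⁶ × 134 × 2375 = 7.415 mm.
This is smaller than the 14 mm clearance, so the bar expands freely without reaching the stop — the stress is zero.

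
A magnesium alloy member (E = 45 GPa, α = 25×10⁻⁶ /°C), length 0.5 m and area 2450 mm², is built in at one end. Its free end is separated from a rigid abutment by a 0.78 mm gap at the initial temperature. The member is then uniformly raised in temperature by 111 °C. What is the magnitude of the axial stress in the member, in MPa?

σ ≈ 54.7 MPa (compressive)

If the wall were absent the member would grow by αΔT L = 25×10⁻⁶ × 111 × 500 = 1.387 mm.
After closing the 0.78 mm clearance, 1.387 − 0.78 = 0.6075 mm of expansion remains to be suppressed by the wall.
Compatibility: PL/(AE) = 0.6075 mm, so σ = P/A = E × (0.6075/500) = 54.67 MPa.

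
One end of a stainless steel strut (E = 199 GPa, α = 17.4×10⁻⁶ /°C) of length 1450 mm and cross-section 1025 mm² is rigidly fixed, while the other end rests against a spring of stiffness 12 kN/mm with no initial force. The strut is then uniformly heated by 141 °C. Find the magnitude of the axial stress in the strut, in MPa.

Free thermal expansion: δ_free = αΔT L = 17.4×10⁻⁶ × 141 × 1450 = 3.557 mm.
Let P be the compressive force at the spring. The strut shortens elastically by PL/(AE) and the spring compresses by P/k; together these equal δ_free.
P [ L/(AE) + 1/k ] = δ_free → P [ 1450/(1025×199×10³) + 1/(12×10³) ] = 3.557.
P = 3.557 / 9.044×10⁻⁵ = 39330 N.
σ = P/A = 39330/1025 = 38.37 MPa.

σ ≈ 38.4 MPa (compressive)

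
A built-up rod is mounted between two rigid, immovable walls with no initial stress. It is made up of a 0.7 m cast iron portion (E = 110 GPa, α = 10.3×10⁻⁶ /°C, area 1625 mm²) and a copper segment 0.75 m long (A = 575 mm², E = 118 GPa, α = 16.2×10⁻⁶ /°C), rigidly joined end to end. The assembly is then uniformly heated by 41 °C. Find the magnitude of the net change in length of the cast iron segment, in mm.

If the supports were absent, the total length change would be Σ αᵢΔT Lᵢ = 10.3×10⁻⁶×41×700 + 16.2×10⁻⁶×41×750 = 0.7938 mm.
The rigid supports impose zero overall length change; the single axial force P common to all segments must satisfy P Σ Lᵢ/(AᵢEᵢ) = δ_free.
The series flexibility is Σ Lᵢ/(AᵢEᵢ) = 700/(1625×110×10³) + 750/(575×118×10³) = 1.497×10⁻⁵ mm/N.
P = 0.7938 / 1.497×10⁻⁵ = 53020 N = 53.02 kN, compressive.
For the cast iron segment, free thermal change = 10.3×10⁻⁶×41×700 = 0.2956 mm and elastic change from P = 53020×700/(1625×110×10³) = 0.2076 mm; these oppose, so the net change is 0.088 mm (segment lengthens).

|ΔL| ≈ 0.088 mm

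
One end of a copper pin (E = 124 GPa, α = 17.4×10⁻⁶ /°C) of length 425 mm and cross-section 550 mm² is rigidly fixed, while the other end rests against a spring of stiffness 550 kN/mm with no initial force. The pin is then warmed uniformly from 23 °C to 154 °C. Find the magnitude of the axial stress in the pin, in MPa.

σ ≈ 219 MPa (compressive)

If the spring were absent the pin would lengthen by αΔT L = 17.4×10⁻⁶ × 131 × 425 = 0.9687 mm.
With a force P in the spring, the elastic change of the pin is PL/(AE) and that of the spring is P/k; compatibility requires their sum to equal δ_free.
So P = δ_free / [L/(AE) + 1/k] = 0.9687 / [ 425/(550×124×10³) + 1/(550×10³) ].
P = 0.9687 / 8.05×10⁻⁶ = 120300 N.
σ = P/A = 120300/550 = 218.8 MPa.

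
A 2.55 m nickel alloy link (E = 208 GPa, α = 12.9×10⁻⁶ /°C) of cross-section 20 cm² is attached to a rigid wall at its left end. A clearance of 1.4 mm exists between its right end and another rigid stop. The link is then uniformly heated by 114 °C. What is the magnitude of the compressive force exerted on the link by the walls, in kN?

Free thermal elongation = αΔT L = 12.9×10⁻⁶ × 114 × 2550 = 3.75 mm.
The gap closes (δ_free > 1.4 mm) and the wall then resists a further 3.75 − 1.4 = 2.35 mm of expansion.
Compatibility: PL/(AE) = 2.35 mm, so σ = P/A = E × (2.35/2550) = 191.7 MPa.
Force on the wall = σA = 191.7 × 2000 mm² = 383.4 kN.

P ≈ 383 kN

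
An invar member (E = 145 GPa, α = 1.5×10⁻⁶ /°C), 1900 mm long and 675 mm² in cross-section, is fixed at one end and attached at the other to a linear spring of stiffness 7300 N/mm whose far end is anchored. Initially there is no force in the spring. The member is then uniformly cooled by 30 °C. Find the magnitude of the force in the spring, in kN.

The unrestrained thermal change is αΔT L = 1.5×10⁻⁶ × 30 × 1900 = 0.0855 mm.
Let P be the tensile force in the spring. The member extends elastically by PL/(AE) and the spring stretches by P/k; together these equal δ_free.
So P = δ_free / [L/(AE) + 1/k] = 0.0855 / [ 1900/(675×145×10³) + 1/(7300) ].
P = 0.0855 / 0.0001564 = 546.7 N.

P ≈ 0.547 kN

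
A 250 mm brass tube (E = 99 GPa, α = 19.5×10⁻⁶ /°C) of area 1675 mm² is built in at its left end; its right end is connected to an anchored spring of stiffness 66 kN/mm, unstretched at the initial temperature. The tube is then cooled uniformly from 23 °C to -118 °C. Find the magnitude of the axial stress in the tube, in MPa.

σ ≈ 24.6 MPa (tensile)

Free thermal contraction: δ_free = αΔT L = 19.5×10⁻⁶ × 141 × 250 = 0.6874 mm.
With a force P in the spring, the elastic change of the tube is PL/(AE) and that of the spring is P/k; compatibility requires their sum to equal δ_free.
So P = δ_free / [L/(AE) + 1/k] = 0.6874 / [ 250/(1675×99×10³) + 1/(66×10³) ].
P = 0.6874 / 1.666×10⁻⁵ = 41260 N.
σ = P/A = 41260/1675 = 24.63 MPa.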